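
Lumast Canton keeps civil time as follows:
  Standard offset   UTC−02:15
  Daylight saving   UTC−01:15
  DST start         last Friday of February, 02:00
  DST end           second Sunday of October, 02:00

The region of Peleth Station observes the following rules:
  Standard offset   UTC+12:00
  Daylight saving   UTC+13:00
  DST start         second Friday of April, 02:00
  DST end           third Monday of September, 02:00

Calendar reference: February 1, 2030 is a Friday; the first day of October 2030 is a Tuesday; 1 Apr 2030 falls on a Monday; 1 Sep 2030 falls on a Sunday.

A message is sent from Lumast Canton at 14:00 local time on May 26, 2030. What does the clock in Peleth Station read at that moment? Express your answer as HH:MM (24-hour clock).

1 February 2030 is a Friday, so Fridays fall on 1, 8, 15, 22; the last is February 22.
1 October 2030 is a Tuesday, so the first Sunday is October 6 and the second is October 13.
Daylight saving runs 22 February – 13 October; May 26, 2030 is inside that window, so Lumast Canton is at UTC−01:15.
14:00 Lumast Canton + 1h15m = 15:15 UTC.
1 April 2030 is a Monday, so the first Friday is April 5 and the second is April 12.
1 September 2030 is a Sunday, so the first Monday is September 2 and the third is September 16.
At the standard offset (UTC+12:00), 15:15 UTC + 12h = 03:15 Peleth Station standard time (rolling into the next day, 27 May 2030).
The standard-time date in Peleth Station, May 27, 2030, lies within the daylight-saving period (12 April – 16 September), so Peleth Station is on daylight time, UTC+13:00.
15:15 UTC + 13h = 04:15 Peleth Station (rolling into the next day, 27 May 2030).

04:15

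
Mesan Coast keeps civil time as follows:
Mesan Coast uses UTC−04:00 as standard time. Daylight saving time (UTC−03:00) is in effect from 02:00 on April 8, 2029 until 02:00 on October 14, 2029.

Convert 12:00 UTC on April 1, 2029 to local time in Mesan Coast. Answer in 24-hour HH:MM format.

At the standard offset (UTC−04:00), 12:00 UTC − 4h = 08:00 Mesan Coast standard time.
The standard-time date in Mesan Coast, April 1, 2029, does not fall between 8 April and 14 October, so daylight saving is not in effect and Mesan Coast is at UTC−04:00.
12:00 UTC − 4h = 08:00 local.

08:00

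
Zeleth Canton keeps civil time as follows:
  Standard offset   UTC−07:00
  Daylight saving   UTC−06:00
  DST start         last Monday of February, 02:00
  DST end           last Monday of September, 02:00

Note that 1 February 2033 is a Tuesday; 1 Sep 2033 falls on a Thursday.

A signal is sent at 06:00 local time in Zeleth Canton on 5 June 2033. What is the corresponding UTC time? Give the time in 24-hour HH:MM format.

12:00

1 February 2033 is a Tuesday, so Mondays fall on 7, 14, 21, 28; the last is February 28.
1 September 2033 is a Thursday, so Mondays fall on 5, 12, 19, 26; the last is September 26.
Daylight saving runs 28 February – 26 September; 5 June 2033 is inside that window, so Zeleth Canton is at UTC−06:00.
06:00 local + 6h = 12:00 UTC.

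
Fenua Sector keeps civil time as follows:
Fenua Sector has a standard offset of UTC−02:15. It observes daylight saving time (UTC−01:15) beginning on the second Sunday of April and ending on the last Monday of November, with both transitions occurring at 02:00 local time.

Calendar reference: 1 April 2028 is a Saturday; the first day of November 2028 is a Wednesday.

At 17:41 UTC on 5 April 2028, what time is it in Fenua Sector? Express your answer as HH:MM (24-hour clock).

1 April 2028 is a Saturday, so the first Sunday is April 2 and the second is April 9.
1 November 2028 is a Wednesday, so Mondays fall on 6, 13, 20, 27; the last is November 27.
At the standard offset (UTC−02:15), 17:41 UTC − 2h15m = 15:26 Fenua Sector standard time.
The standard-time date in Fenua Sector, 5 April 2028, is outside the daylight-saving period (9 April – 27 November), so Fenua Sector is on standard time, UTC−02:15.
17:41 UTC − 2h15m = 15:26 local.

15:26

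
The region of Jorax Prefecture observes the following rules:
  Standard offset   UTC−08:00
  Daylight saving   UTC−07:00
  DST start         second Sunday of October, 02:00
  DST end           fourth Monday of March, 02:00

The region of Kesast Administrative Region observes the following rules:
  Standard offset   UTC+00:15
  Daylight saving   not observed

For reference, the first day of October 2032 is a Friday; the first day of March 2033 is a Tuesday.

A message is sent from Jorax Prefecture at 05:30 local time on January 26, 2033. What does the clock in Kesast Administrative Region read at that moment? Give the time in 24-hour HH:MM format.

1 October 2032 is a Friday, so the first Sunday is October 3 and the second is October 10.
1 March 2033 is a Tuesday, so the first Monday is March 7 and the fourth is March 28.
Daylight saving runs 10 October 2032 – 28 March 2033; January 26, 2033 is inside that window, so Jorax Prefecture is at UTC−07:00.
05:30 Jorax Prefecture + 7h = 12:30 UTC.
Kesast Administrative Region stays on UTC+00:15 all year.
12:30 UTC + 0h15m = 12:45 Kesast Administrative Region.

12:45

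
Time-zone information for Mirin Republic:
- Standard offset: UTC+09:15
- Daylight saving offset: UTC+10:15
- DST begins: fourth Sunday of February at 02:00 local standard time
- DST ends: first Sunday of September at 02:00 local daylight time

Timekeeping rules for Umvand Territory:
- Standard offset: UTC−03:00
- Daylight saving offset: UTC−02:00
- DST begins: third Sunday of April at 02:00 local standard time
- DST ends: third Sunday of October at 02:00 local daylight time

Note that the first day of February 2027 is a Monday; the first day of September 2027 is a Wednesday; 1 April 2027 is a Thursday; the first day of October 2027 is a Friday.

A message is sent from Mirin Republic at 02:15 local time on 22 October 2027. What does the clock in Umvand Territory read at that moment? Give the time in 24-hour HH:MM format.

1 February 2027 is a Monday, so the first Sunday is February 7 and the fourth is February 28.
1 September 2027 is a Wednesday, so the first Sunday is September 5.
Daylight saving runs 28 February – 5 September; 22 October 2027 is outside that window, so Mirin Republic is on standard time at UTC+09:15.
02:15 Mirin Republic − 9h15m = 17:00 UTC (rolling into the previous day, 21 October 2027).
1 April 2027 is a Thursday, so the first Sunday is April 4 and the third is April 18.
1 October 2027 is a Friday, so the first Sunday is October 3 and the third is October 17.
At the standard offset (UTC−03:00), 17:00 UTC − 3h = 14:00 Umvand Territory standard time.
The standard-time date in Umvand Territory, 21 October 2027, is outside the daylight-saving period (18 April – 17 October), so Umvand Territory is on standard time, UTC−03:00.
17:00 UTC − 3h = 14:00 Umvand Territory.

14:00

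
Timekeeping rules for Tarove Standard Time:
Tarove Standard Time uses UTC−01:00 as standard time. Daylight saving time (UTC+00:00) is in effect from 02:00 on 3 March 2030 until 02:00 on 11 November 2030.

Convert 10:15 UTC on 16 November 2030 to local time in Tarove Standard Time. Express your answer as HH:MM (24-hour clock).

At the standard offset (UTC−01:00), 10:15 UTC − 1h = 09:15 Tarove Standard Time standard time.
The standard-time date in Tarove Standard Time, 16 November 2030, does not fall between 3 March and 11 November, so daylight saving is not in effect and Tarove Standard Time is at UTC−01:00.
10:15 UTC − 1h = 09:15 local.

09:15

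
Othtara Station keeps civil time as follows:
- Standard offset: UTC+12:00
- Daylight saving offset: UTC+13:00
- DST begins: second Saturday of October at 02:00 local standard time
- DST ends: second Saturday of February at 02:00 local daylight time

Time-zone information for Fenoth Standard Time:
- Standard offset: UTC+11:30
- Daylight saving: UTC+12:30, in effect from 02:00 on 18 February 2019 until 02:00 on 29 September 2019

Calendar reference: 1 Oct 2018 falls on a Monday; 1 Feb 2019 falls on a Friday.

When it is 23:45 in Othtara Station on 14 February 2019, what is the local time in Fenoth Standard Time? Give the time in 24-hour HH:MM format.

23:15

1 October 2018 is a Monday, so the first Saturday is October 6 and the second is October 13.
1 February 2019 is a Friday, so the first Saturday is February 2 and the second is February 9.
14 February 2019 is outside the daylight-saving period (13 October 2018 – 9 February 2019), so Othtara Station is on standard time, UTC+12:00.
23:45 Othtara Station − 12h = 11:45 UTC.
At the standard offset (UTC+11:30), 11:45 UTC + 11h30m = 23:15 Fenoth Standard Time standard time.
The standard-time date in Fenoth Standard Time, 14 February 2019, is outside the daylight-saving period (18 February – 29 September), so Fenoth Standard Time is on standard time, UTC+11:30.
11:45 UTC + 11h30m = 23:15 Fenoth Standard Time.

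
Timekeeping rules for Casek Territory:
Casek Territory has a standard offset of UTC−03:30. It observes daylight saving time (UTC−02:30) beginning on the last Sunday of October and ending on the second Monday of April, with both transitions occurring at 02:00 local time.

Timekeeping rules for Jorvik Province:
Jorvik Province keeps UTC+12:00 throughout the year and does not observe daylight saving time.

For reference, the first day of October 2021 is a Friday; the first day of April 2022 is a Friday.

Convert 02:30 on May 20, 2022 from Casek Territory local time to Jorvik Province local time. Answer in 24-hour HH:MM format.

1 October 2021 is a Friday, so Sundays fall on 3, 10, 17, 24, 31; the last is October 31.
1 April 2022 is a Friday, so the first Monday is April 4 and the second is April 11.
May 20, 2022 is outside the daylight-saving period (31 October 2021 – 11 April 2022), so Casek Territory is on standard time, UTC−03:30.
02:30 Casek Territory + 3h30m = 06:00 UTC.
Jorvik Province stays on UTC+12:00 all year.
06:00 UTC + 12h = 18:00 Jorvik Province.

18:00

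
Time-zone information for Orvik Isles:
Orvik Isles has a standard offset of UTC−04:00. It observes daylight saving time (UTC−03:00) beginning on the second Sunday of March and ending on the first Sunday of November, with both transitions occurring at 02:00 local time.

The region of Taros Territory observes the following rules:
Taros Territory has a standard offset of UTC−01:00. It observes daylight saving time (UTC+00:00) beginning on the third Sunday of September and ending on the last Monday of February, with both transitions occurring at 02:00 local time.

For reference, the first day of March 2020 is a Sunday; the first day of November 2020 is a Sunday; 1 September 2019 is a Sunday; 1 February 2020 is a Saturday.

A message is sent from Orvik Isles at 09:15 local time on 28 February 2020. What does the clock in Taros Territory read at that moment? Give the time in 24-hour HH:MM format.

12:15

1 March 2020 is a Sunday, so the first Sunday is March 1 and the second is March 8.
1 November 2020 is a Sunday, so the first Sunday is November 1.
28 February 2020 is outside the daylight-saving period (8 March – 1 November), so Orvik Isles is on standard time, UTC−04:00.
09:15 Orvik Isles + 4h = 13:15 UTC.
1 September 2019 is a Sunday, so the first Sunday is September 1 and the third is September 15.
1 February 2020 is a Saturday, so Mondays fall on 3, 10, 17, 24; the last is February 24.
At the standard offset (UTC−01:00), 13:15 UTC − 1h = 12:15 Taros Territory standard time.
The standard-time date in Taros Territory, 28 February 2020, is outside the daylight-saving period (15 September 2019 – 24 February 2020), so Taros Territory is on standard time, UTC−01:00.
13:15 UTC − 1h = 12:15 Taros Territory.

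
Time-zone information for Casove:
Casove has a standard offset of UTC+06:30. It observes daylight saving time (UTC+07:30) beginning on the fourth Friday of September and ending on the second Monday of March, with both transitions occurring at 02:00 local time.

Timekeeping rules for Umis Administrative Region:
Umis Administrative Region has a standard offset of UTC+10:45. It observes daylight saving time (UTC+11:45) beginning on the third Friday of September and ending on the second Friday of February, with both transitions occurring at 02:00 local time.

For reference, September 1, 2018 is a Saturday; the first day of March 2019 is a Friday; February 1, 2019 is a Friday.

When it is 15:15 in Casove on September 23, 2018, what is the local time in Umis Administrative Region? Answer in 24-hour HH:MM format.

1 September 2018 is a Saturday, so the first Friday is September 7 and the fourth is September 28.
1 March 2019 is a Friday, so the first Monday is March 4 and the second is March 11.
September 23, 2018 does not fall between 28 September 2018 and 11 March 2019, so daylight saving is not in effect and Casove is at UTC+06:30.
15:15 Casove − 6h30m = 08:45 UTC.
1 September 2018 is a Saturday, so the first Friday is September 7 and the third is September 21.
1 February 2019 is a Friday, so the first Friday is February 1 and the second is February 8.
At the standard offset (UTC+10:45), 08:45 UTC + 10h45m = 19:30 Umis Administrative Region standard time.
Daylight saving runs 21 September 2018 – 8 February 2019; the standard-time date in Umis Administrative Region, September 23, 2018, is inside that window, so Umis Administrative Region is at UTC+11:45.
08:45 UTC + 11h45m = 20:30 Umis Administrative Region.

20:30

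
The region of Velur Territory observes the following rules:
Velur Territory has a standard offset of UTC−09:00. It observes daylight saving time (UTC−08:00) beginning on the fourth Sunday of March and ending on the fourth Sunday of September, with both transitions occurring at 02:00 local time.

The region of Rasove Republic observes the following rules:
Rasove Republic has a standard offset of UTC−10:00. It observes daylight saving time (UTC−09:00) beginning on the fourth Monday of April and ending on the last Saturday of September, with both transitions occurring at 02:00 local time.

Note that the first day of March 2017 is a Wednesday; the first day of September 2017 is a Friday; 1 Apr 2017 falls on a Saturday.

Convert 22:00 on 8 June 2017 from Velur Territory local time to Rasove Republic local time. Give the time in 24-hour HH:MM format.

21:00

1 March 2017 is a Wednesday, so the first Sunday is March 5 and the fourth is March 26.
1 September 2017 is a Friday, so the first Sunday is September 3 and the fourth is September 24.
8 June 2017 lies within the daylight-saving period (26 March – 24 September), so Velur Territory is on daylight time, UTC−08:00.
22:00 Velur Territory + 8h = 06:00 UTC (rolling into the next day, 9 June 2017).
1 April 2017 is a Saturday, so the first Monday is April 3 and the fourth is April 24.
1 September 2017 is a Friday, so Saturdays fall on 2, 9, 16, 23, 30; the last is September 30.
At the standard offset (UTC−10:00), 06:00 UTC − 10h = 20:00 Rasove Republic standard time (rolling into the previous day, 8 June 2017).
The standard-time date in Rasove Republic, 8 June 2017, lies within the daylight-saving period (24 April – 30 September), so Rasove Republic is on daylight time, UTC−09:00.
06:00 UTC − 9h = 21:00 Rasove Republic (rolling into the previous day, 8 June 2017).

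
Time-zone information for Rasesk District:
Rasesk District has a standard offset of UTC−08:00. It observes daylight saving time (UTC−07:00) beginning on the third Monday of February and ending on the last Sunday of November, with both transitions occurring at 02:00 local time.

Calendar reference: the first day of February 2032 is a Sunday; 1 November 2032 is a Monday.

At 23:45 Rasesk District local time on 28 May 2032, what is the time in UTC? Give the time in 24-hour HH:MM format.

1 February 2032 is a Sunday, so the first Monday is February 2 and the third is February 16.
1 November 2032 is a Monday, so Sundays fall on 7, 14, 21, 28; the last is November 28.
Daylight saving runs 16 February – 28 November; 28 May 2032 is inside that window, so Rasesk District is at UTC−07:00.
23:45 local + 7h = 06:45 UTC (rolling into the next day, 29 May 2032).

06:45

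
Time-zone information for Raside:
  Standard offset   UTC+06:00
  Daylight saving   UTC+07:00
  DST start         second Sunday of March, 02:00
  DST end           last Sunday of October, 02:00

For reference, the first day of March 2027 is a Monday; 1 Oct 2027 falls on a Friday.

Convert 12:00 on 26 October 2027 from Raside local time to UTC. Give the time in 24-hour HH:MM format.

05:00

1 March 2027 is a Monday, so the first Sunday is March 7 and the second is March 14.
1 October 2027 is a Friday, so Sundays fall on 3, 10, 17, 24, 31; the last is October 31.
Daylight saving runs 14 March – 31 October; 26 October 2027 is inside that window, so Raside is at UTC+07:00.
12:00 local − 7h = 05:00 UTC.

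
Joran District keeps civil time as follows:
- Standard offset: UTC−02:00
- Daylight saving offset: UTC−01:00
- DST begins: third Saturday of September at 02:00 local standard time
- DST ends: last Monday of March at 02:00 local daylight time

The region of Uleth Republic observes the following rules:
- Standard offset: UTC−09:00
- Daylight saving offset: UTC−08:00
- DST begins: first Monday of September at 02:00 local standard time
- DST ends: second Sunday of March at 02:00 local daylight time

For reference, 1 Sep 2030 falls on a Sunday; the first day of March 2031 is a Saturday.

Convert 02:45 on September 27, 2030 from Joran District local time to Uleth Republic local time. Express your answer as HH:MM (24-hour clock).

1 September 2030 is a Sunday, so the first Saturday is September 7 and the third is September 21.
1 March 2031 is a Saturday, so Mondays fall on 3, 10, 17, 24, 31; the last is March 31.
Daylight saving runs 21 September 2030 – 31 March 2031; September 27, 2030 is inside that window, so Joran District is at UTC−01:00.
02:45 Joran District + 1h = 03:45 UTC.
1 September 2030 is a Sunday, so the first Monday is September 2.
1 March 2031 is a Saturday, so the first Sunday is March 2 and the second is March 9.
At the standard offset (UTC−09:00), 03:45 UTC − 9h = 18:45 Uleth Republic standard time (rolling into the previous day, 26 September 2030).
The standard-time date in Uleth Republic, September 26, 2030, falls between 2 September 2030 and 9 March 2031, so daylight saving is in effect and Uleth Republic is at UTC−08:00.
03:45 UTC − 8h = 19:45 Uleth Republic (rolling into the previous day, 26 September 2030).

19:45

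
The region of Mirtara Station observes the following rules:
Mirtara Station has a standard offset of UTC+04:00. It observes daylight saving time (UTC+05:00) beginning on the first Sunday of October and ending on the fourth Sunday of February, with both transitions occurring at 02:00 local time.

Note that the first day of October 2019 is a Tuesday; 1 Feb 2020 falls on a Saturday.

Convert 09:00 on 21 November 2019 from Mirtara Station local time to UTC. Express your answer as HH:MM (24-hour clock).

04:00

1 October 2019 is a Tuesday, so the first Sunday is October 6.
1 February 2020 is a Saturday, so the first Sunday is February 2 and the fourth is February 23.
Daylight saving runs 6 October 2019 – 23 February 2020; 21 November 2019 is inside that window, so Mirtara Station is at UTC+05:00.
09:00 local − 5h = 04:00 UTC.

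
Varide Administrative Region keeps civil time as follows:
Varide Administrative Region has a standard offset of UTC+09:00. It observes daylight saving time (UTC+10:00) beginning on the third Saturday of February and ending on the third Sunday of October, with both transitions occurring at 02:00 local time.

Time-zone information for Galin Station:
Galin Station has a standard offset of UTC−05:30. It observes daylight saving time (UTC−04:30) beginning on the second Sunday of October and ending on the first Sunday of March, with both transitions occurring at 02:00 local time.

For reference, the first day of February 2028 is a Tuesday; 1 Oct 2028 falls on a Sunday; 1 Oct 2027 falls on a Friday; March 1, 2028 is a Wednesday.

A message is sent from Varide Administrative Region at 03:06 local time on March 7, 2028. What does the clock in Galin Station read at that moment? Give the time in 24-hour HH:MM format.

11:36

1 February 2028 is a Tuesday, so the first Saturday is February 5 and the third is February 19.
1 October 2028 is a Sunday, so the first Sunday is October 1 and the third is October 15.
March 7, 2028 lies within the daylight-saving period (19 February – 15 October), so Varide Administrative Region is on daylight time, UTC+10:00.
03:06 Varide Administrative Region − 10h = 17:06 UTC (rolling into the previous day, 6 March 2028).
1 October 2027 is a Friday, so the first Sunday is October 3 and the second is October 10.
1 March 2028 is a Wednesday, so the first Sunday is March 5.
At the standard offset (UTC−05:30), 17:06 UTC − 5h30m = 11:36 Galin Station standard time.
The standard-time date in Galin Station, March 6, 2028, is outside the daylight-saving period (10 October 2027 – 5 March 2028), so Galin Station is on standard time, UTC−05:30.
17:06 UTC − 5h30m = 11:36 Galin Station.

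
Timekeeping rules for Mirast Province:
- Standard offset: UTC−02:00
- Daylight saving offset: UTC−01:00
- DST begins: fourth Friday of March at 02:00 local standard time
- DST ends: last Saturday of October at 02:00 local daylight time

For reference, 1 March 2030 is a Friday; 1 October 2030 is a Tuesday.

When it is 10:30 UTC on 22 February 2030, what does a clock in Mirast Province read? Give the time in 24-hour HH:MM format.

1 March 2030 is a Friday, so the first Friday is March 1 and the fourth is March 22.
1 October 2030 is a Tuesday, so Saturdays fall on 5, 12, 19, 26; the last is October 26.
At the standard offset (UTC−02:00), 10:30 UTC − 2h = 08:30 Mirast Province standard time.
Daylight saving runs 22 March – 26 October; the standard-time date in Mirast Province, 22 February 2030, is outside that window, so Mirast Province is on standard time at UTC−02:00.
10:30 UTC − 2h = 08:30 local.

08:30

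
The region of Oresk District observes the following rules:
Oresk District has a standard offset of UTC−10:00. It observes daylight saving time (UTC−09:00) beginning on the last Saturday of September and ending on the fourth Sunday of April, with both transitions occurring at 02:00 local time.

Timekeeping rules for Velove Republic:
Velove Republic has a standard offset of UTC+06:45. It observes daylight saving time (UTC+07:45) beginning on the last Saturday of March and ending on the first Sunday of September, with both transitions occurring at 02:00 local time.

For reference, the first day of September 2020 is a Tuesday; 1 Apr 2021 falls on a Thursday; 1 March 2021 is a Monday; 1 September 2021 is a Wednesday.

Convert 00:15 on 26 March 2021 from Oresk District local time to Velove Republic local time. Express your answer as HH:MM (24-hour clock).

16:00

1 September 2020 is a Tuesday, so Saturdays fall on 5, 12, 19, 26; the last is September 26.
1 April 2021 is a Thursday, so the first Sunday is April 4 and the fourth is April 25.
26 March 2021 lies within the daylight-saving period (26 September 2020 – 25 April 2021), so Oresk District is on daylight time, UTC−09:00.
00:15 Oresk District + 9h = 09:15 UTC.
1 March 2021 is a Monday, so Saturdays fall on 6, 13, 20, 27; the last is March 27.
1 September 2021 is a Wednesday, so the first Sunday is September 5.
At the standard offset (UTC+06:45), 09:15 UTC + 6h45m = 16:00 Velove Republic standard time.
Daylight saving runs 27 March – 5 September; the standard-time date in Velove Republic, 26 March 2021, is outside that window, so Velove Republic is on standard time at UTC+06:45.
09:15 UTC + 6h45m = 16:00 Velove Republic.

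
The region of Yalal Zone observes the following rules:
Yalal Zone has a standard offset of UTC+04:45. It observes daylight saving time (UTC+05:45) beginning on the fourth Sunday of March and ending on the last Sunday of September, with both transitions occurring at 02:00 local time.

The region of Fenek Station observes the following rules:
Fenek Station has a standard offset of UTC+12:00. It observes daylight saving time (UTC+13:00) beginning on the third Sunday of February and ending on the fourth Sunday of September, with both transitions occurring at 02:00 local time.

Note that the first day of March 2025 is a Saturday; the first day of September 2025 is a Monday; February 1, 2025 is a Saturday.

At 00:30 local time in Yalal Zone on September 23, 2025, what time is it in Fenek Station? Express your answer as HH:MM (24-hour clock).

1 March 2025 is a Saturday, so the first Sunday is March 2 and the fourth is March 23.
1 September 2025 is a Monday, so Sundays fall on 7, 14, 21, 28; the last is September 28.
September 23, 2025 lies within the daylight-saving period (23 March – 28 September), so Yalal Zone is on daylight time, UTC+05:45.
00:30 Yalal Zone − 5h45m = 18:45 UTC (rolling into the previous day, 22 September 2025).
1 February 2025 is a Saturday, so the first Sunday is February 2 and the third is February 16.
1 September 2025 is a Monday, so the first Sunday is September 7 and the fourth is September 28.
At the standard offset (UTC+12:00), 18:45 UTC + 12h = 06:45 Fenek Station standard time (rolling into the next day, 23 September 2025).
Daylight saving runs 16 February – 28 September; the standard-time date in Fenek Station, September 23, 2025, is inside that window, so Fenek Station is at UTC+13:00.
18:45 UTC + 13h = 07:45 Fenek Station (rolling into the next day, 23 September 2025).

07:45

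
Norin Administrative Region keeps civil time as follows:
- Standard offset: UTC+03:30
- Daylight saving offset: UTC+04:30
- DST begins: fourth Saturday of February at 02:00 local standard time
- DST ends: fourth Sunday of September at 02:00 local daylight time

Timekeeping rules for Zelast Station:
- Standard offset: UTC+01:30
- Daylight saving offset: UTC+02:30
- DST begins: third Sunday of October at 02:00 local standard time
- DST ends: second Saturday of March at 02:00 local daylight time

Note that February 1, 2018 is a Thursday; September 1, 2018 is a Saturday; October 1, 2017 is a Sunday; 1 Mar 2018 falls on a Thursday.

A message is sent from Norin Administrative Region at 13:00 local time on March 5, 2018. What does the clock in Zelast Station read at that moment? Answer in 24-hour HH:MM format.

11:00

1 February 2018 is a Thursday, so the first Saturday is February 3 and the fourth is February 24.
1 September 2018 is a Saturday, so the first Sunday is September 2 and the fourth is September 23.
March 5, 2018 falls between 24 February and 23 September, so daylight saving is in effect and Norin Administrative Region is at UTC+04:30.
13:00 Norin Administrative Region − 4h30m = 08:30 UTC.
1 October 2017 is a Sunday, so the first Sunday is October 1 and the third is October 15.
1 March 2018 is a Thursday, so the first Saturday is March 3 and the second is March 10.
At the standard offset (UTC+01:30), 08:30 UTC + 1h30m = 10:00 Zelast Station standard time.
The standard-time date in Zelast Station, March 5, 2018, lies within the daylight-saving period (15 October 2017 – 10 March 2018), so Zelast Station is on daylight time, UTC+02:30.
08:30 UTC + 2h30m = 11:00 Zelast Station.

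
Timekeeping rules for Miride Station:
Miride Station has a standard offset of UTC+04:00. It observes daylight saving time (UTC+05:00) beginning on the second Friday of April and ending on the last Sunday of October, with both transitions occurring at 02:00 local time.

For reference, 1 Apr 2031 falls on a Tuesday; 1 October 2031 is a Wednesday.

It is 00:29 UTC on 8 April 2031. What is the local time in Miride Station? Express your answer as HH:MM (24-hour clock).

04:29

1 April 2031 is a Tuesday, so the first Friday is April 4 and the second is April 11.
1 October 2031 is a Wednesday, so Sundays fall on 5, 12, 19, 26; the last is October 26.
At the standard offset (UTC+04:00), 00:29 UTC + 4h = 04:29 Miride Station standard time.
The standard-time date in Miride Station, 8 April 2031, does not fall between 11 April and 26 October, so daylight saving is not in effect and Miride Station is at UTC+04:00.
00:29 UTC + 4h = 04:29 local.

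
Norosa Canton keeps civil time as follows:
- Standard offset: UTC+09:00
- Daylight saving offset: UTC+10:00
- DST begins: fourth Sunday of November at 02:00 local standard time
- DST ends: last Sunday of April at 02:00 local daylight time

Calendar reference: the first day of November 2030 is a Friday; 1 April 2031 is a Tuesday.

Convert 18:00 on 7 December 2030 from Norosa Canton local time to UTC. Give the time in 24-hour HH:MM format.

08:00

1 November 2030 is a Friday, so the first Sunday is November 3 and the fourth is November 24.
1 April 2031 is a Tuesday, so Sundays fall on 6, 13, 20, 27; the last is April 27.
Daylight saving runs 24 November 2030 – 27 April 2031; 7 December 2030 is inside that window, so Norosa Canton is at UTC+10:00.
18:00 local − 10h = 08:00 UTC.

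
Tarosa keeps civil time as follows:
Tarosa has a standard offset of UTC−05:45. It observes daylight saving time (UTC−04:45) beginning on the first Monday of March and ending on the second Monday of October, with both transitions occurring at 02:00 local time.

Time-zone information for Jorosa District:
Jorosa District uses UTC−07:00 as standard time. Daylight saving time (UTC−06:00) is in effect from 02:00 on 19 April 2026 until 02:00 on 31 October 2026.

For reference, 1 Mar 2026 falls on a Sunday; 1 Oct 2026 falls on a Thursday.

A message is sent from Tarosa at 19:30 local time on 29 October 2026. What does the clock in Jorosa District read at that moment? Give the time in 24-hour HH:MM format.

1 March 2026 is a Sunday, so the first Monday is March 2.
1 October 2026 is a Thursday, so the first Monday is October 5 and the second is October 12.
Daylight saving runs 2 March – 12 October; 29 October 2026 is outside that window, so Tarosa is on standard time at UTC−05:45.
19:30 Tarosa + 5h45m = 01:15 UTC (rolling into the next day, 30 October 2026).
At the standard offset (UTC−07:00), 01:15 UTC − 7h = 18:15 Jorosa District standard time (rolling into the previous day, 29 October 2026).
The standard-time date in Jorosa District, 29 October 2026, lies within the daylight-saving period (19 April – 31 October), so Jorosa District is on daylight time, UTC−06:00.
01:15 UTC − 6h = 19:15 Jorosa District (rolling into the previous day, 29 October 2026).

19:15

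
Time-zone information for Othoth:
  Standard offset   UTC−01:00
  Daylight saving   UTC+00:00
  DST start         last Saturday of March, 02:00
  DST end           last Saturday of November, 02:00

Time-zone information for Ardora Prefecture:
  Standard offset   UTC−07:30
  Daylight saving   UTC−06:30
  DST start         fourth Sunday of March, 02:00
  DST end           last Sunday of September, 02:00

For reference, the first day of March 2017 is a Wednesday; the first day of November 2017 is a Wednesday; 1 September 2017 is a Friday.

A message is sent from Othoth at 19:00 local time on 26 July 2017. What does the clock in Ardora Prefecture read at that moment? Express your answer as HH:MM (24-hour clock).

12:30

1 March 2017 is a Wednesday, so Saturdays fall on 4, 11, 18, 25; the last is March 25.
1 November 2017 is a Wednesday, so Saturdays fall on 4, 11, 18, 25; the last is November 25.
26 July 2017 falls between 25 March and 25 November, so daylight saving is in effect and Othoth is at UTC+00:00.
19:00 Othoth − 0h = 19:00 UTC.
1 March 2017 is a Wednesday, so the first Sunday is March 5 and the fourth is March 26.
1 September 2017 is a Friday, so Sundays fall on 3, 10, 17, 24; the last is September 24.
At the standard offset (UTC−07:30), 19:00 UTC − 7h30m = 11:30 Ardora Prefecture standard time.
Daylight saving runs 26 March – 24 September; the standard-time date in Ardora Prefecture, 26 July 2017, is inside that window, so Ardora Prefecture is at UTC−06:30.
19:00 UTC − 6h30m = 12:30 Ardora Prefecture.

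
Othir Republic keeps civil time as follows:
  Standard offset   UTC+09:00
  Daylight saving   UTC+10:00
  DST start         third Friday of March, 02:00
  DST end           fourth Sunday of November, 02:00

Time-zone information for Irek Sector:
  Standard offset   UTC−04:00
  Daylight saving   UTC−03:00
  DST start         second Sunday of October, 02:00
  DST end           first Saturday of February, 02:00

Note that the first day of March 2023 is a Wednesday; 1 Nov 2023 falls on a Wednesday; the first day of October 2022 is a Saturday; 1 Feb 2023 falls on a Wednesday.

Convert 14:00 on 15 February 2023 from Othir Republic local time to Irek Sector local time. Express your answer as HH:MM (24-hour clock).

1 March 2023 is a Wednesday, so the first Friday is March 3 and the third is March 17.
1 November 2023 is a Wednesday, so the first Sunday is November 5 and the fourth is November 26.
15 February 2023 is outside the daylight-saving period (17 March – 26 November), so Othir Republic is on standard time, UTC+09:00.
14:00 Othir Republic − 9h = 05:00 UTC.
1 October 2022 is a Saturday, so the first Sunday is October 2 and the second is October 9.
1 February 2023 is a Wednesday, so the first Saturday is February 4.
At the standard offset (UTC−04:00), 05:00 UTC − 4h = 01:00 Irek Sector standard time.
The standard-time date in Irek Sector, 15 February 2023, is outside the daylight-saving period (9 October 2022 – 4 February 2023), so Irek Sector is on standard time, UTC−04:00.
05:00 UTC − 4h = 01:00 Irek Sector.

01:00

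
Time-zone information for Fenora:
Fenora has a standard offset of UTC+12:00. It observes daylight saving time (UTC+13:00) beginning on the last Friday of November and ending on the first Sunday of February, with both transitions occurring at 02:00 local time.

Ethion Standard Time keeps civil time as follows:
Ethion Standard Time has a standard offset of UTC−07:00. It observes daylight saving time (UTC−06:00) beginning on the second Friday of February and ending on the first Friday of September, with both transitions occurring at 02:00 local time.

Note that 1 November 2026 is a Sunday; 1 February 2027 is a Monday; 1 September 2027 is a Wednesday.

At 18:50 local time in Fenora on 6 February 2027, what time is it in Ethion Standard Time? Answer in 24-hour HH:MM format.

22:50

1 November 2026 is a Sunday, so Fridays fall on 6, 13, 20, 27; the last is November 27.
1 February 2027 is a Monday, so the first Sunday is February 7.
6 February 2027 lies within the daylight-saving period (27 November 2026 – 7 February 2027), so Fenora is on daylight time, UTC+13:00.
18:50 Fenora − 13h = 05:50 UTC.
1 February 2027 is a Monday, so the first Friday is February 5 and the second is February 12.
1 September 2027 is a Wednesday, so the first Friday is September 3.
At the standard offset (UTC−07:00), 05:50 UTC − 7h = 22:50 Ethion Standard Time standard time (rolling into the previous day, 5 February 2027).
Daylight saving runs 12 February – 3 September; the standard-time date in Ethion Standard Time, 5 February 2027, is outside that window, so Ethion Standard Time is on standard time at UTC−07:00.
05:50 UTC − 7h = 22:50 Ethion Standard Time (rolling into the previous day, 5 February 2027).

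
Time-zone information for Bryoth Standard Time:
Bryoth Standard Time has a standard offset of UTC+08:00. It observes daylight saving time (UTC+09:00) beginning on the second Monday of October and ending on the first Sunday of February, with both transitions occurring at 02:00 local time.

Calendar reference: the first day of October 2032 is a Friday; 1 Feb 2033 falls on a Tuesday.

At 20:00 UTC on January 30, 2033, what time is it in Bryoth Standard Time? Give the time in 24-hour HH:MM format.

1 October 2032 is a Friday, so the first Monday is October 4 and the second is October 11.
1 February 2033 is a Tuesday, so the first Sunday is February 6.
At the standard offset (UTC+08:00), 20:00 UTC + 8h = 04:00 Bryoth Standard Time standard time (rolling into the next day, 31 January 2033).
Daylight saving runs 11 October 2032 – 6 February 2033; the standard-time date in Bryoth Standard Time, January 31, 2033, is inside that window, so Bryoth Standard Time is at UTC+09:00.
20:00 UTC + 9h = 05:00 local (rolling into the next day, 31 January 2033).

05:00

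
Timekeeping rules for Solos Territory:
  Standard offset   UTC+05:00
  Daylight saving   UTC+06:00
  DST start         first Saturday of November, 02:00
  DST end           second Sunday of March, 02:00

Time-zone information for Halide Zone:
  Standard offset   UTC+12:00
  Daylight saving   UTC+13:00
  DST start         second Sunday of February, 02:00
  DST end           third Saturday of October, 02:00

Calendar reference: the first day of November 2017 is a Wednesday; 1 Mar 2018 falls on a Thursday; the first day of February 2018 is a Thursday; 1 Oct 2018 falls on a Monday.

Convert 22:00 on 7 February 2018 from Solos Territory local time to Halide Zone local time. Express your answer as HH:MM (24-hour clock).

1 November 2017 is a Wednesday, so the first Saturday is November 4.
1 March 2018 is a Thursday, so the first Sunday is March 4 and the second is March 11.
7 February 2018 falls between 4 November 2017 and 11 March 2018, so daylight saving is in effect and Solos Territory is at UTC+06:00.
22:00 Solos Territory − 6h = 16:00 UTC.
1 February 2018 is a Thursday, so the first Sunday is February 4 and the second is February 11.
1 October 2018 is a Monday, so the first Saturday is October 6 and the third is October 20.
At the standard offset (UTC+12:00), 16:00 UTC + 12h = 04:00 Halide Zone standard time (rolling into the next day, 8 February 2018).
Daylight saving runs 11 February – 20 October; the standard-time date in Halide Zone, 8 February 2018, is outside that window, so Halide Zone is on standard time at UTC+12:00.
16:00 UTC + 12h = 04:00 Halide Zone (rolling into the next day, 8 February 2018).

04:00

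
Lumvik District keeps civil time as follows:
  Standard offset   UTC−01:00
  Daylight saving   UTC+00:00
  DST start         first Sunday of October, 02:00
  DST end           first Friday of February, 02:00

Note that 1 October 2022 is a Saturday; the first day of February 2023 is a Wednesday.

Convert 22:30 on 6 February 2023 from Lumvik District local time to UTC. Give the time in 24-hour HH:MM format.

23:30

1 October 2022 is a Saturday, so the first Sunday is October 2.
1 February 2023 is a Wednesday, so the first Friday is February 3.
6 February 2023 does not fall between 2 October 2022 and 3 February 2023, so daylight saving is not in effect and Lumvik District is at UTC−01:00.
22:30 local + 1h = 23:30 UTC.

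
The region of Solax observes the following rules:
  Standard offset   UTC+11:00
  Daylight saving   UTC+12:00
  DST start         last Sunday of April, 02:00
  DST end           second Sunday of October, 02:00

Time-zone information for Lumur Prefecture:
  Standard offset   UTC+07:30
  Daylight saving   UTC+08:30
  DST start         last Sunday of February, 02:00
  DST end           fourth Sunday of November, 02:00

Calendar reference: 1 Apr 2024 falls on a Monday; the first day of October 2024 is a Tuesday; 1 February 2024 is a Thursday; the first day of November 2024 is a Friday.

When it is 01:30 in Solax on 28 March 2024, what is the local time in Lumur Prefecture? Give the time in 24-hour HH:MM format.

23:00

1 April 2024 is a Monday, so Sundays fall on 7, 14, 21, 28; the last is April 28.
1 October 2024 is a Tuesday, so the first Sunday is October 6 and the second is October 13.
Daylight saving runs 28 April – 13 October; 28 March 2024 is outside that window, so Solax is on standard time at UTC+11:00.
01:30 Solax − 11h = 14:30 UTC (rolling into the previous day, 27 March 2024).
1 February 2024 is a Thursday, so Sundays fall on 4, 11, 18, 25; the last is February 25.
1 November 2024 is a Friday, so the first Sunday is November 3 and the fourth is November 24.
At the standard offset (UTC+07:30), 14:30 UTC + 7h30m = 22:00 Lumur Prefecture standard time.
The standard-time date in Lumur Prefecture, 27 March 2024, lies within the daylight-saving period (25 February – 24 November), so Lumur Prefecture is on daylight time, UTC+08:30.
14:30 UTC + 8h30m = 23:00 Lumur Prefecture.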